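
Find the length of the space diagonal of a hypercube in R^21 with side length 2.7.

d = √(2.7² + 2.7² + ... + 2.7²) [21 terms] = √(21·2.7²) = 2.7√21 ≈ 12.373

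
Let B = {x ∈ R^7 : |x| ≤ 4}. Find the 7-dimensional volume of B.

The n-ball volume is π^(n/2)·r^n/Γ(n/2+1). With n=7, r=4: V = 262144·π^3/105 ≈ 77410.6.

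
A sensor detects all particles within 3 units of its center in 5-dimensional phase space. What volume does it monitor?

Volume = π^{5/2}·(3)^5/Γ(7/2) = 648·π^2/5 ≈ 1279.1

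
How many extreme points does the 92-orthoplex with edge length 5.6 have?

An n-cross-polytope has 2n vertices; here n = 92, giving 184.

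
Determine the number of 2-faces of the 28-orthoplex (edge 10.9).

Each 2-face is the convex hull of 3 vertices, one chosen as ±e_i from each of 3 distinct axes: 2^3·C(28,3) = 26208.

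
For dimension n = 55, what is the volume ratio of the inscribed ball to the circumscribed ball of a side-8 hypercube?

V_in/V_out = n^(-n/2) = 55^(-55/2) ≈ 1.38047e-48.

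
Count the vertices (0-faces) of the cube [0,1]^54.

Number of vertices = 2^54 = 18014398509481984.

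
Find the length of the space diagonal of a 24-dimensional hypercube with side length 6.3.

d = √(6.3² + 6.3² + ... + 6.3²) [24 terms] = √(24·6.3²) = 6.3√24 ≈ 30.8636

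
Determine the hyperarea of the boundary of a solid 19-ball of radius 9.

|∂B_19(9)| = 1897492673384285184·π^9/425425 ≈ 1.32955e+17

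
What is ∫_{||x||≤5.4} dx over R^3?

Volume = π^{3/2}·(5.4)^3/Γ(5/2) ≈ 659.584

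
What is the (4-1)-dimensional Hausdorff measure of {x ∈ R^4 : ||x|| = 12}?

S_4(12) = 2·π^(4/2)·(12)^3 / Γ(4/2) = 3456·π^2 ≈ 34109.4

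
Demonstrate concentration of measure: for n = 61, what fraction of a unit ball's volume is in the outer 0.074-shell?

1 - (1-0.074)^61 ≈ 0.990811 ≈ 99.08%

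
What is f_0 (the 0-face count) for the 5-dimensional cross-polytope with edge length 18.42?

An n-cross-polytope has 2^(k+1)·C(n,k+1) k-faces. Here 2^1·C(5,1) = 2·5 = 10.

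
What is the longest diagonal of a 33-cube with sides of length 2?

||(2,2,...,2)|| = √(33)·2 ≈ 11.4891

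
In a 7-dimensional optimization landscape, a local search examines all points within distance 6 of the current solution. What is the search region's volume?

V_7(6) = π^(7/2) · (6)^7 / Γ(7/2 + 1) = 1492992·π^3/35 ≈ 1.32263e+06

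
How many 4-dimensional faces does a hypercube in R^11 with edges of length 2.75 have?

f_4(11-cube) = (11 choose 4) · 2^7 = 42240.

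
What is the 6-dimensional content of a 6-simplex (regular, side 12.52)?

V_6 = √(7) · 12.52^6 / (6! · 2^(6/2)) ≈ 1769.1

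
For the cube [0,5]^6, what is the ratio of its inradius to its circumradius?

r_in / r_out = (5/2) / (5√6/2) = 1/√6 ≈ 0.408248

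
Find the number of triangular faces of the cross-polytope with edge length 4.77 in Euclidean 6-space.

Number of 2-faces = 2^(2+1) · C(6,2+1) = 8 · 20 = 160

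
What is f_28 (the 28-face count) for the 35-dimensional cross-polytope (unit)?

Each 28-face is the convex hull of 29 vertices, one chosen as ±e_i from each of 29 distinct axes: 2^29·C(35,29) = 871427389521920.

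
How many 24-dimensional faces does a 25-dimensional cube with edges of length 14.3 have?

Choose 24 of 25 axes to span the face (C(25,24) = 25 ways), then fix each of the remaining 1 coordinate at one of its two extreme values (2^1 = 2 ways): 25·2 = 50.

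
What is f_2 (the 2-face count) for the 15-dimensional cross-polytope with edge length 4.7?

f_2(15-orthoplex) = 2^3 · (15 choose 3) = 3640.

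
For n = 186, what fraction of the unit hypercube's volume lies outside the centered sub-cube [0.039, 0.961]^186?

Shell fraction = 1 - (1-0.078)^186 ≈ 0.9999997246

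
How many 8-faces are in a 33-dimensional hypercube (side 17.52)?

Choose 8 of 33 axes to span the face (C(33,8) = 13884156 ways), then fix each of the remaining 25 coordinates at one of its two extreme values (2^25 = 33554432 ways): 13884156·33554432 = 465874968379392.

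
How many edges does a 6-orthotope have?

Number of 1-faces = C(6,1)·2^(6-1) = 6·32 = 192.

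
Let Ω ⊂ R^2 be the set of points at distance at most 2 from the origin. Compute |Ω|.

V = 4·π ≈ 12.5664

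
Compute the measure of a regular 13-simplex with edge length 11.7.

For a regular n-simplex with edge a, V = (a^n / n!)·√((n+1)/2^n). With a=11.7, n=13: V ≈ 511.099.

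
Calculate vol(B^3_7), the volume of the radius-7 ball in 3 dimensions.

V_3(7) = π^(3/2) · (7)^3 / Γ(3/2 + 1) = 1372·π/3 ≈ 1436.76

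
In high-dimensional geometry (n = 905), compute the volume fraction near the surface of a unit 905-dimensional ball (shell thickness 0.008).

1 - (1-0.008)^905 ≈ 0.999303 ≈ 99.93%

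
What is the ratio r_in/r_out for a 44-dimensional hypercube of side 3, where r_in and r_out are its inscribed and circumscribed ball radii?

r_in = 3/2 (half the side); r_out = 3√44/2 (half the diagonal). Ratio = 1/√44 ≈ 0.150756.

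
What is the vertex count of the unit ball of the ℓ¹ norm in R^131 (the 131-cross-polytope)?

Number of vertices = 2n = 262.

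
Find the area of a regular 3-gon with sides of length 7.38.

Area = (√3/4) · 7.38² = 23.5838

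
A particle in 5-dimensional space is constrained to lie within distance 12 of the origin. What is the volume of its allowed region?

V = 663552·π^2/5 ≈ 1.3098e+06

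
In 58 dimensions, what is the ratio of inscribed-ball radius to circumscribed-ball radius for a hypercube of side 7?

Ratio = (s/2)/(s√58/2) = 58^(-1/2) ≈ 0.131306.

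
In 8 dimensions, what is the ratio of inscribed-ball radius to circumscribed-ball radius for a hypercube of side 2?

Ratio = (s/2)/(s√8/2) = 8^(-1/2) ≈ 0.353553.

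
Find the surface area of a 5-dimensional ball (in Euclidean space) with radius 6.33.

S_5(6.33) = 2·π^(5/2)·(6.33)^4 / Γ(5/2) ≈ 42255.5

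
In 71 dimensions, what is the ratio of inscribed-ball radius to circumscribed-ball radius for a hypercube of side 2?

r_in / r_out = (2/2) / (2√71/2) = 1/√71 ≈ 0.118678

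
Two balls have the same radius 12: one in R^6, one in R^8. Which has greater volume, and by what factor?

V_6(12) ≈ 1.54307e+07, V_8(12) ≈ 1.74517e+09. The 8-ball is larger by a factor of 113.1.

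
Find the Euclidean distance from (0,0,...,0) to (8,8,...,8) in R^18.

d = √(8² + 8² + ... + 8²) [18 terms] = √(18·8²) = 8√18 ≈ 33.9411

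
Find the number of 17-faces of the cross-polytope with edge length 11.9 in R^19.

f_17(19-orthoplex) = 2^18 · (19 choose 18) = 4980736.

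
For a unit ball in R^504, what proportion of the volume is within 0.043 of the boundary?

Shell fraction = 1 - (1-0.043)^504 ≈ 1 - 2.397e-10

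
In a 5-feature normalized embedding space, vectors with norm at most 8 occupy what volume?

V = 262144·π^2/15 ≈ 172484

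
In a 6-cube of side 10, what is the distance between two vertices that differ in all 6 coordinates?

d = √(10² + 10² + ... + 10²) [6 terms] = √(6·10²) = 10√6 ≈ 24.4949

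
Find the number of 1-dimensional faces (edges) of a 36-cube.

Each of the 2^36 = 68719476736 vertices has degree 36; total edges = 36·2^36/2 = 1236950581248.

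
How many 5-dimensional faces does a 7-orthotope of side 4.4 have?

Choose 5 of 7 axes to span the face (C(7,5) = 21 ways), then fix each of the remaining 2 coordinates at one of its two extreme values (2^2 = 4 ways): 21·4 = 84.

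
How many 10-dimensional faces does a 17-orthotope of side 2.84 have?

Number of 10-faces = C(17,10) · 2^(17-10) = 19448 · 128 = 2489344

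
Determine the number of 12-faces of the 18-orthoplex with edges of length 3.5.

Each 12-face is the convex hull of 13 vertices, one chosen as ±e_i from each of 13 distinct axes: 2^13·C(18,13) = 70189056.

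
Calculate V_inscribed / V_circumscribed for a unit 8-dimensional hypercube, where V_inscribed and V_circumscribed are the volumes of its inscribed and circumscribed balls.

V_in / V_out = (r_in/r_out)^8 = (1/√8)^8 = 8^(-8/2) ≈ 0.000244141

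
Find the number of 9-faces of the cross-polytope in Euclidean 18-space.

f_9(18-orthoplex) = 2^10 · (18 choose 10) = 44808192.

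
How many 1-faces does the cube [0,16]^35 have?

Number of 1-faces = C(35,1)·2^(35-1) = 35·17179869184 = 601295421440.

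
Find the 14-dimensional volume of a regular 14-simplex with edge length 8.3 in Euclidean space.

For a regular n-simplex with edge a, V = (a^n / n!)·√((n+1)/2^n). With a=8.3, n=14: V ≈ 2.55576.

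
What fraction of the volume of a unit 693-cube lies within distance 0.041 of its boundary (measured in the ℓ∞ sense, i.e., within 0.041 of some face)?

The inner cube has side 1-2·0.041 = 0.918 and volume (0.918)^693 ≈ 1.778e-26, so the shell holds 1 - 1.778e-26 of the volume.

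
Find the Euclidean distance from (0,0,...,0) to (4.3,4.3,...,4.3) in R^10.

Diagonal = √10 · 4.3 ≈ 13.5978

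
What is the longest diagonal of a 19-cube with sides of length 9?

d = √(9² + 9² + ... + 9²) [19 terms] = √(19·9²) = 9√19 ≈ 39.2301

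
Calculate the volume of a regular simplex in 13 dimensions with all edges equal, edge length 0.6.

Volume = 0.6^13 · √(14/2^13) / 13! ≈ 8.67072e-15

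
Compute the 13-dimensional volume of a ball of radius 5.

The n-ball volume is π^(n/2)·r^n/Γ(n/2+1). With n=13, r=5: V = 31250000000·π^6/27027 ≈ 1.11161e+09.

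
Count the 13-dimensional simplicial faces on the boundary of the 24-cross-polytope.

Each 13-face is the convex hull of 14 vertices, one chosen as ±e_i from each of 14 distinct axes: 2^14·C(24,14) = 32133218304.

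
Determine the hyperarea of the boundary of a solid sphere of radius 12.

S_3(12) = 2·π^(3/2)·(12)^2 / Γ(3/2) = 4πr² = 4π·(12)² ≈ 1809.56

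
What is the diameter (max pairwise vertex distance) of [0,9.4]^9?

The space diagonal of an n-cube of side s is s√n. Here 9.4·√9 = 28.2.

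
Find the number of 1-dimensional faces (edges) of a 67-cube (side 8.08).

The 67-cube has n·2^(n-1) = 67·2^66 = 67·73786976294838206464 = 4943727411754159833088 edges.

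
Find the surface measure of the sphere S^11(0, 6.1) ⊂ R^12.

The surface area of an n-ball is 2π^(n/2) r^(n-1) / Γ(n/2). For n=12, r=6.1: 6.9723e+09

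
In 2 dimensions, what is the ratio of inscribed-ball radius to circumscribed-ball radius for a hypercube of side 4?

For an n-cube of any side s, the inradius is s/2 and the circumradius is s√n/2, so the ratio is 1/√2 ≈ 0.707107.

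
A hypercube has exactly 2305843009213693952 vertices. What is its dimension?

The n-cube has 2^n vertices, and 2305843009213693952 = 2^61, so n = 61.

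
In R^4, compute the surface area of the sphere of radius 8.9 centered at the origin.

S = n·V_n(r)/r = 4·V_4(8.9)/8.9 (volume-to-surface relation), giving 13915.5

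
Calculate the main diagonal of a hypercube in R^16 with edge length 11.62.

The space diagonal of an n-cube of side s is s√n. Here 11.62·√16 = 46.48.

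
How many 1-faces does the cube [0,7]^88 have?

An n-cube has n·2^(n-1) edges. With n = 88: 88·154742504910672534362390528 = 13617340432139183023890366464.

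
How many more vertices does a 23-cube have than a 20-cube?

The 23-cube has 2^23 = 8388608 vertices. The 20-cube has 2^20 = 1048576 vertices. Difference: 8388608 - 1048576 = 7340032.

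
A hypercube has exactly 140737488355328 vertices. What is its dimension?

2^n = 140737488355328 ⇒ n = log_2(140737488355328) = 47.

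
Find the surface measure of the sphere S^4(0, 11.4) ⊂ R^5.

S_5(11.4) = 2·π^(5/2)·(11.4)^4 / Γ(5/2) ≈ 444516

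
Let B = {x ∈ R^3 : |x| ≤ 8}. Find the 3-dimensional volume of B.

V = 2048·π/3 ≈ 2144.66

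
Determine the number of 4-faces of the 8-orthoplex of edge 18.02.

Number of 4-faces = 2^(4+1) · C(8,4+1) = 32 · 56 = 1792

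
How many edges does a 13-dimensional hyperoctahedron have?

Each 1-face is the convex hull of 2 vertices, one chosen as ±e_i from each of 2 distinct axes: 2^2·C(13,2) = 312.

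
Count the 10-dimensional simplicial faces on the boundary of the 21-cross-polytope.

f_10(21-orthoplex) = 2^11 · (21 choose 11) = 722362368.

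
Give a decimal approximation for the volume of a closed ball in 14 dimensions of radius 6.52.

V_14(6.52) = π^(14/2) · (6.52)^14 / Γ(14/2 + 1) ≈ 1.50344e+11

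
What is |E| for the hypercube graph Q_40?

An n-cube has n·2^(n-1) edges. With n = 40: 40·549755813888 = 21990232555520.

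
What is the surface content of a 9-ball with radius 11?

S = n·V_n(r)/r = 9·V_9(11)/11 (volume-to-surface relation), giving 6859484192·π^4/105 ≈ 6.36358e+09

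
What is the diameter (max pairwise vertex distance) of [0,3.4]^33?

d = √(3.4² + 3.4² + ... + 3.4²) [33 terms] = √(33·3.4²) = 3.4√33 ≈ 19.5315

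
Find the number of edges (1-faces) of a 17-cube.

Choose 1 of 17 axes to span the face (C(17,1) = 17 ways), then fix each of the remaining 16 coordinates at one of its two extreme values (2^16 = 65536 ways): 17·65536 = 1114112.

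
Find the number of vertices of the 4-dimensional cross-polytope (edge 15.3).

The vertices are ±e_1, ..., ±e_4, so there are 2·4 = 8.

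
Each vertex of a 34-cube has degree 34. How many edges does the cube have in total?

An n-cube has n·2^(n-1) edges. With n = 34: 34·8589934592 = 292057776128.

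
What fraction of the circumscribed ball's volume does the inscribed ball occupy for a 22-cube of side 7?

V_in / V_out = (r_in/r_out)^22 = (1/√22)^22 = 22^(-22/2) ≈ 1.7114e-15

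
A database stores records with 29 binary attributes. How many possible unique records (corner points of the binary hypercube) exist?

The 29-cube has 2^29 = 536870912 vertices.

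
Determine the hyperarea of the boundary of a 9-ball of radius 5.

S_9(5) = 2·π^(9/2)·(5)^8 / Γ(9/2) = 2500000·π^4/21 ≈ 1.15963e+07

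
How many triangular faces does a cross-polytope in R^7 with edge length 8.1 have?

An n-cross-polytope has 2^(k+1)·C(n,k+1) k-faces. Here 2^3·C(7,3) = 8·35 = 280.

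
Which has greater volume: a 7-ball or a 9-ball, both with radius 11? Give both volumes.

V_7(11) ≈ 9.20723e+07. V_9(11) ≈ 7.77771e+09. The 9-ball is larger.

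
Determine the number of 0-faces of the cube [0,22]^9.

f_0(9-cube) = (9 choose 0) · 2^9 = 512.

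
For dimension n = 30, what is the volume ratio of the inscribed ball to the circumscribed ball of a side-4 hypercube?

The radii are 4/2 and 4√30/2, so the volume ratio is (1/√30)^30 = 30^{-30/2} ≈ 6.96917e-23.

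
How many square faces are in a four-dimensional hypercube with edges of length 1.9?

An n-cube has C(n,k)·2^(n-k) k-faces. Here C(4,2)·2^2 = 6·4 = 24.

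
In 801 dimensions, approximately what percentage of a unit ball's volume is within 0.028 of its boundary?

1 - (1-0.028)^801 ≈ 1 - 1.32e-10 ≈ (100 - 1.32e-08)%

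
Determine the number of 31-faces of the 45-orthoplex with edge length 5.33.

An n-cross-polytope has 2^(k+1)·C(n,k+1) k-faces. Here 2^32·C(45,32) = 4294967296·73006209045 = 313559280253214392320.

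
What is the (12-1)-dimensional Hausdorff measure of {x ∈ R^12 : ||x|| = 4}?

|∂B_12(4)| = 1048576·π^6/15 ≈ 6.7206e+07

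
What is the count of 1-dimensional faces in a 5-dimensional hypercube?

An n-cube has C(n,k)·2^(n-k) k-faces. Here C(5,1)·2^4 = 5·16 = 80.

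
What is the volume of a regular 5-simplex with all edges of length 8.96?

Volume = 8.96^5 · √(6/2^5) / 5! ≈ 208.382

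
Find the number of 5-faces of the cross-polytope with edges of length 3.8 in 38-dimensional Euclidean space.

An n-cross-polytope has 2^(k+1)·C(n,k+1) k-faces. Here 2^6·C(38,6) = 64·2760681 = 176683584.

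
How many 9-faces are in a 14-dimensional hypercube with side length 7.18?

f_9(14-cube) = (14 choose 9) · 2^5 = 64064.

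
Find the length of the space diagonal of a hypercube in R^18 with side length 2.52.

d = √(2.52² + 2.52² + ... + 2.52²) [18 terms] = √(18·2.52²) = 2.52√18 ≈ 10.6915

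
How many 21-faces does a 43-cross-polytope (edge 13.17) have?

Each 21-face is the convex hull of 22 vertices, one chosen as ±e_i from each of 22 distinct axes: 2^22·C(43,22) = 4412615349963325440.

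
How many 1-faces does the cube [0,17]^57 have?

An n-cube has n·2^(n-1) edges. With n = 57: 57·72057594037927936 = 4107282860161892352.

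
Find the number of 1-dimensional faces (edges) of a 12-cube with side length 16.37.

Number of 1-faces = C(12,1)·2^(12-1) = 12·2048 = 24576.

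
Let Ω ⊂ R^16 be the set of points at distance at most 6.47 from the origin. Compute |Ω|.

Volume = π^{16/2}·(6.47)^16/Γ(9) ≈ 2.21895e+12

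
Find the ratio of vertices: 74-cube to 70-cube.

The 74-cube has 2^74 = 18889465931478580854784 vertices. The 70-cube has 2^70 = 1180591620717411303424 vertices. Ratio: 18889465931478580854784/1180591620717411303424 = 16.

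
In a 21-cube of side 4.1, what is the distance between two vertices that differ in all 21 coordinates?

Diagonal = √21 · 4.1 ≈ 18.7886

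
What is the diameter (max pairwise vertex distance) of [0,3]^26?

Diagonal = √26 · 3 ≈ 15.2971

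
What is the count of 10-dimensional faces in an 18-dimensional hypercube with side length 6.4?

f_10(18-cube) = (18 choose 10) · 2^8 = 11202048.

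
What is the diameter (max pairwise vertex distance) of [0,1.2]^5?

d = √(1.2² + 1.2² + ... + 1.2²) [5 terms] = √(5·1.2²) = 1.2√5 ≈ 2.68328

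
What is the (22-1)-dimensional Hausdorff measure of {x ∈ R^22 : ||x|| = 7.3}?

The surface area of an n-ball is 2π^(n/2) r^(n-1) / Γ(n/2). For n=22, r=7.3: 2.18623e+17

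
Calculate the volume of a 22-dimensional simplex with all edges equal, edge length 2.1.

For a regular n-simplex with edge a, V = (a^n / n!)·√((n+1)/2^n). With a=2.1, n=22: V ≈ 2.55618e-17.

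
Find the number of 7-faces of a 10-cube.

An n-cube has C(n,k)·2^(n-k) k-faces. Here C(10,7)·2^3 = 120·8 = 960.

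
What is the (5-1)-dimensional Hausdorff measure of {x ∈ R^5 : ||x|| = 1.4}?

|∂B_5(1.4)| ≈ 101.107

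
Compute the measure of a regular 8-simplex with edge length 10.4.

V_8 = √(9) · 10.4^8 / (8! · 2^(8/2)) ≈ 636.425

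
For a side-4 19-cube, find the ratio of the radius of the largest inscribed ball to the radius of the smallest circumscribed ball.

r_in = 4/2 (half the side); r_out = 4√19/2 (half the diagonal). Ratio = 1/√19 ≈ 0.229416.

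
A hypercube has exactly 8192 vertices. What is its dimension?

Since 2^n = 8192, we have n = 13.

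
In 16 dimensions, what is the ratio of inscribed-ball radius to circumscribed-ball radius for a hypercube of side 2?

For an n-cube of any side s, the inradius is s/2 and the circumradius is s√n/2, so the ratio is 1/√16 ≈ 0.25.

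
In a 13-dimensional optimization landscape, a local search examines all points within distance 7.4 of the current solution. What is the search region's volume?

Volume = π^{13/2}·(7.4)^13/Γ(15/2) ≈ 1.81699e+11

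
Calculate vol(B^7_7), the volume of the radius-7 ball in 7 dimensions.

V = 1882384·π^3/15 ≈ 3.89105e+06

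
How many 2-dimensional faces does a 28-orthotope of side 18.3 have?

Choose 2 of 28 axes to span the face (C(28,2) = 378 ways), then fix each of the remaining 26 coordinates at one of its two extreme values (2^26 = 67108864 ways): 378·67108864 = 25367150592.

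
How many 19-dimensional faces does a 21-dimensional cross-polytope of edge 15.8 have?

f_19(21-orthoplex) = 2^20 · (21 choose 20) = 22020096.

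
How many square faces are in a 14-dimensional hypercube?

An n-cube has C(n,k)·2^(n-k) k-faces. Here C(14,2)·2^12 = 91·4096 = 372736.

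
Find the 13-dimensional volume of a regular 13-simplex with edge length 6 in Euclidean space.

V_13 = √(14) · 6^13 / (13! · 2^(13/2)) ≈ 0.0867072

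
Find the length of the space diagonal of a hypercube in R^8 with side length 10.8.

Diagonal = √8 · 10.8 ≈ 30.547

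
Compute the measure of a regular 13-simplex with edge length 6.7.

V_13 = √(14) · 6.7^13 / (13! · 2^(13/2)) ≈ 0.363966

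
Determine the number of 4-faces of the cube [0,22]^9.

f_4(9-cube) = (9 choose 4) · 2^5 = 4032.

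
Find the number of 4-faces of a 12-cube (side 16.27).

An n-cube has C(n,k)·2^(n-k) k-faces. Here C(12,4)·2^8 = 495·256 = 126720.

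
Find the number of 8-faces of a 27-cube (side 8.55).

An n-cube has C(n,k)·2^(n-k) k-faces. Here C(27,8)·2^19 = 2220075·524288 = 1163958681600.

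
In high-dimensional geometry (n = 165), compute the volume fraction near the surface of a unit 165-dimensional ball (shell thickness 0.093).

1 - (1-0.093)^165 ≈ 0.9999998988 ≈ 99.999990%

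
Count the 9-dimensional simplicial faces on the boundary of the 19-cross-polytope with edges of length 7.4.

Each 9-face is the convex hull of 10 vertices, one chosen as ±e_i from each of 10 distinct axes: 2^10·C(19,10) = 94595072.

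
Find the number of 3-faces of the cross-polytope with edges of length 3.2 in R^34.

Each 3-face is the convex hull of 4 vertices, one chosen as ±e_i from each of 4 distinct axes: 2^4·C(34,4) = 742016.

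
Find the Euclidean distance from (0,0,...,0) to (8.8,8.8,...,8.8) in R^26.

The space diagonal of an n-cube of side s is s√n. Here 8.8·√26 ≈ 44.8714.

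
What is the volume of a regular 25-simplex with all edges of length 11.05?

Volume = 11.05^25 · √(26/2^25) / 25! ≈ 0.00688689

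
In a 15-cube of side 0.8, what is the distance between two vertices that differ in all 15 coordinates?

The space diagonal of an n-cube of side s is s√n. Here 0.8·√15 ≈ 3.09839.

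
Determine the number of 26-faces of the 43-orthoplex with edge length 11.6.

f_26(43-orthoplex) = 2^27 · (43 choose 27) = 35592145574196936704.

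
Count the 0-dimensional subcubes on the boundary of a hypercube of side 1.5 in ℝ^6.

f_0(6-cube) = (6 choose 0) · 2^6 = 64.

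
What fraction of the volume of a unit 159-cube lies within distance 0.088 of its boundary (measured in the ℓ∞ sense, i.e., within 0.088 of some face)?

Shell fraction = 1 - (1-0.176)^159 ≈ 1 - 4.29e-14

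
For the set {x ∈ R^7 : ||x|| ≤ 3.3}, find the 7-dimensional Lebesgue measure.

V_7(3.3) = π^(7/2) · (3.3)^7 / Γ(7/2 + 1) ≈ 20136.2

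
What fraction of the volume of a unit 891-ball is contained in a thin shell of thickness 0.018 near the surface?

1 - (1-0.018)^891 ≈ 0.9999999064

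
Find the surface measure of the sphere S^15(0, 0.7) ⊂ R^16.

S = n·V_n(r)/r = 16·V_16(0.7)/0.7 (volume-to-surface relation), giving 0.0178759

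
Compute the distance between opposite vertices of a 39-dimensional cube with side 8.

The space diagonal of an n-cube of side s is s√n. Here 8·√39 ≈ 49.96.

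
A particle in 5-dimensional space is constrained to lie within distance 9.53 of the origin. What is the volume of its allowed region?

V_5(9.53) = π^(5/2) · (9.53)^5 / Γ(5/2 + 1) ≈ 413774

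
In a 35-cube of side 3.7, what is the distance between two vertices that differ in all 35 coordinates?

Diagonal = √35 · 3.7 ≈ 21.8895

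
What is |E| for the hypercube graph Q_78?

An n-cube has n·2^(n-1) edges. With n = 78: 78·151115727451828646838272 = 11787026741242634453385216.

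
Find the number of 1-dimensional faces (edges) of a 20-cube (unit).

The 20-cube has n·2^(n-1) = 20·2^19 = 20·524288 = 10485760 edges.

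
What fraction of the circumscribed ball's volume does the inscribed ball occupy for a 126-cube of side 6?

V_in/V_out = n^(-n/2) = 126^(-126/2) ≈ 4.74958e-133.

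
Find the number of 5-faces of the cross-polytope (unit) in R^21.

Each 5-face is the convex hull of 6 vertices, one chosen as ±e_i from each of 6 distinct axes: 2^6·C(21,6) = 3472896.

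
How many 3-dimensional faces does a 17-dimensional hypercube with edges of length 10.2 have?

Choose 3 of 17 axes to span the face (C(17,3) = 680 ways), then fix each of the remaining 14 coordinates at one of its two extreme values (2^14 = 16384 ways): 680·16384 = 11141120.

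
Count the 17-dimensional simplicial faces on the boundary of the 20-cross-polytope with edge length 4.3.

Each 17-face is the convex hull of 18 vertices, one chosen as ±e_i from each of 18 distinct axes: 2^18·C(20,18) = 49807360.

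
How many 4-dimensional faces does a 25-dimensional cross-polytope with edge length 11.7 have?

Each 4-face is the convex hull of 5 vertices, one chosen as ±e_i from each of 5 distinct axes: 2^5·C(25,5) = 1700160.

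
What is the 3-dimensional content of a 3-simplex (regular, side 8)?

Volume = (√2/12) · 8³ = 60.3398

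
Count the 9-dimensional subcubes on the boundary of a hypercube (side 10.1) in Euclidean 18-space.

An n-cube has C(n,k)·2^(n-k) k-faces. Here C(18,9)·2^9 = 48620·512 = 24893440.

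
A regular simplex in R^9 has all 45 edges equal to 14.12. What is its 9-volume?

Volume = 14.12^9 · √(10/2^9) / 9! ≈ 8592.4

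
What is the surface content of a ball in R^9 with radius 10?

S_9(10) = 2·π^(9/2)·(10)^8 / Γ(9/2) = 640000000·π^4/21 ≈ 2.96866e+09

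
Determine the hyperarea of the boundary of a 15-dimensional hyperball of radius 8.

|∂B_15(8)| = 1125899906842624·π^7/135135 ≈ 2.51641e+13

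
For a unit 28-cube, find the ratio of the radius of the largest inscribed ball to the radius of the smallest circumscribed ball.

Ratio = (s/2)/(s√28/2) = 28^(-1/2) ≈ 0.188982.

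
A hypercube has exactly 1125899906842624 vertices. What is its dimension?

The n-cube has 2^n vertices, and 1125899906842624 = 2^50, so n = 50.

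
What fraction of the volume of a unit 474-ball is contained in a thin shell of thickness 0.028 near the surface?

1 - (1-0.028)^474 ≈ 0.999998575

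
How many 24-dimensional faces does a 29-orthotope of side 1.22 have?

Choose 24 of 29 axes to span the face (C(29,24) = 118755 ways), then fix each of the remaining 5 coordinates at one of its two extreme values (2^5 = 32 ways): 118755·32 = 3800160.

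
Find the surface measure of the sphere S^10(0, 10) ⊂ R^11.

|∂B_11(10)| = 128000000000·π^5/189 ≈ 2.07251e+11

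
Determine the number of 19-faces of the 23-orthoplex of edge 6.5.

Number of 19-faces = 2^(19+1) · C(23,19+1) = 1048576 · 1771 = 1857028096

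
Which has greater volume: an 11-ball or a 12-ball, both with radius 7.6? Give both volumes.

V_11(7.6) ≈ 9.20565e+09. V_12(7.6) ≈ 4.95827e+10. The 12-ball is larger.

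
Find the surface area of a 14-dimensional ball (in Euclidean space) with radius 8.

S_14(8) = 2·π^(14/2)·(8)^13 / Γ(14/2) = 68719476736·π^7/45 ≈ 4.61229e+12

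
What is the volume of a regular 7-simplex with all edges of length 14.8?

V = (14.8^7 / 7!) · √((7+1) / 2^7) ≈ 7715.1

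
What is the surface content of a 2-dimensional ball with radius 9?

S = n·V_n(r)/r = 2·V_2(9)/9 (volume-to-surface relation), giving 2πr = 2π·9 ≈ 56.5487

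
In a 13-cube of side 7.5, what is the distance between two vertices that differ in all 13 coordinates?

Diagonal = √13 · 7.5 ≈ 27.0416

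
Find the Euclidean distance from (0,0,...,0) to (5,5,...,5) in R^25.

d = √(5² + 5² + ... + 5²) [25 terms] = √(25·5²) = 5√25 = 25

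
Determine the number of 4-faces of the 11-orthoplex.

Each 4-face is the convex hull of 5 vertices, one chosen as ±e_i from each of 5 distinct axes: 2^5·C(11,5) = 14784.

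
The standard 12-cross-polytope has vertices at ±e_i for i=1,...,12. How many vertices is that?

The vertices are ±e_1, ..., ±e_12, so there are 2·12 = 24.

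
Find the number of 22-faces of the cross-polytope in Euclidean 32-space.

Number of 22-faces = 2^(22+1) · C(32,22+1) = 8388608 · 28048800 = 235290388070400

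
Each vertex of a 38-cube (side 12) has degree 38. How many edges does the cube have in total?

The 38-cube has n·2^(n-1) = 38·2^37 = 38·137438953472 = 5222680231936 edges.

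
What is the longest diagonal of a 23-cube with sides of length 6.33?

||(6.33,6.33,...,6.33)|| = √(23)·6.33 ≈ 30.3576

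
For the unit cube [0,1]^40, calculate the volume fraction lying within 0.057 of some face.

1 - (1 - 2·0.057)^40 = 1 - 0.886^40 ≈ 0.992105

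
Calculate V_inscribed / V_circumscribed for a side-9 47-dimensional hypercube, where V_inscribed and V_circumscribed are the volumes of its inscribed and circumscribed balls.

V_in / V_out = (r_in/r_out)^47 = (1/√47)^47 = 47^(-47/2) ≈ 5.07809e-40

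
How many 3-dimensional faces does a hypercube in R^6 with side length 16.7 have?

Choose 3 of 6 axes to span the face (C(6,3) = 20 ways), then fix each of the remaining 3 coordinates at one of its two extreme values (2^3 = 8 ways): 20·8 = 160.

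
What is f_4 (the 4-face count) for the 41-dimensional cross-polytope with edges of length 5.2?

Number of 4-faces = 2^(4+1) · C(41,4+1) = 32 · 749398 = 23980736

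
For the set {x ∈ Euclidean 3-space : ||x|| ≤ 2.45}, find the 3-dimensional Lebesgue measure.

The n-ball volume is π^(n/2)·r^n/Γ(n/2+1). With n=3, r=2.45: V ≈ 61.6009.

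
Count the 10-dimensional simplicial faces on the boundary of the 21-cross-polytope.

Each 10-face is the convex hull of 11 vertices, one chosen as ±e_i from each of 11 distinct axes: 2^11·C(21,11) = 722362368.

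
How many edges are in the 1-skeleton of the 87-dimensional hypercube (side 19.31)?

Each of the 2^87 = 154742504910672534362390528 vertices has degree 87; total edges = 87·2^87/2 = 6731298963614255244763987968.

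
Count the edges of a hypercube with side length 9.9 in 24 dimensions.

An n-cube has n·2^(n-1) edges. With n = 24: 24·8388608 = 201326592.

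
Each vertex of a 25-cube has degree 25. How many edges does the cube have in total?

An n-cube has n·2^(n-1) edges. With n = 25: 25·16777216 = 419430400.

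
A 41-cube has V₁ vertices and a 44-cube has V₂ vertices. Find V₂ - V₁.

V₁ = 2^41 = 2199023255552. V₂ = 2^44 = 17592186044416. V₂ - V₁ = 15393162788864.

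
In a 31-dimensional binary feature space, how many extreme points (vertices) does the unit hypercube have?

Number of vertices = 2^31 = 2147483648.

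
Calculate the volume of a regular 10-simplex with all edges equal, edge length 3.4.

Volume = 3.4^10 · √(11/2^10) / 10! ≈ 0.0058962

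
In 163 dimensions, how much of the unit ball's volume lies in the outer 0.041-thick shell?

Shell fraction = 1 - (1-0.041)^163 ≈ 0.998912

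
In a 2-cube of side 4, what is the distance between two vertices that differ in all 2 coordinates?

The space diagonal of an n-cube of side s is s√n. Here 4·√2 ≈ 5.65685.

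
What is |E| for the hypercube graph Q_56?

Each of the 2^56 = 72057594037927936 vertices has degree 56; total edges = 56·2^56/2 = 2017612633061982208.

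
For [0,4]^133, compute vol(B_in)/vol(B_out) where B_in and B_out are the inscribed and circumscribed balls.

Volume scales as r^n, and r_in/r_out = 1/√133, giving (1/√133)^133 ≈ 5.80585e-142.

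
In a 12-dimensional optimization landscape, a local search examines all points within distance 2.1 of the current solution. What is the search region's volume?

Volume = π^{12/2}·(2.1)^12/Γ(7) ≈ 9821.96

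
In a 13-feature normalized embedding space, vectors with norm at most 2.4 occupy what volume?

Volume = π^{13/2}·(2.4)^13/Γ(15/2) ≈ 79815.5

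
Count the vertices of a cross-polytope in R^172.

The 172-dimensional cross-polytope has 2n = 2·172 = 344 vertices.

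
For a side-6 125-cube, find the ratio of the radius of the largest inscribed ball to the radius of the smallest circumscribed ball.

r_in = 6/2 (half the side); r_out = 6√125/2 (half the diagonal). Ratio = 1/√125 ≈ 0.0894427.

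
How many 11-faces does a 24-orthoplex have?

f_11(24-orthoplex) = 2^12 · (24 choose 12) = 11076222976.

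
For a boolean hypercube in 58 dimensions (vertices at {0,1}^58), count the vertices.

Each vertex is a binary string of length 58, so there are 2^58 = 288230376151711744.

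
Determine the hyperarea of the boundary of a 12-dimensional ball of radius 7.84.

|∂B_12(7.84)| ≈ 1.10211e+11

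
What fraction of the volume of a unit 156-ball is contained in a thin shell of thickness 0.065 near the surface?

V(inner)/V(outer) = ((1-0.065)/1)^156 ≈ 2.796e-05, so the shell fraction is 0.999972.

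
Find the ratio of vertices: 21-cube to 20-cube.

The 21-cube has 2^21 = 2097152 vertices. The 20-cube has 2^20 = 1048576 vertices. Ratio: 2097152/1048576 = 2.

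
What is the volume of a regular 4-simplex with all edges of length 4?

V = (4^4 / 4!) · √((4+1) / 2^4) ≈ 5.96285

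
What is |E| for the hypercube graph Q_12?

Each of the 2^12 = 4096 vertices has degree 12; total edges = 12·2^12/2 = 24576.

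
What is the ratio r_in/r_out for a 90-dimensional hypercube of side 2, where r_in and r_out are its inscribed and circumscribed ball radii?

Ratio = (s/2)/(s√90/2) = 90^(-1/2) ≈ 0.105409.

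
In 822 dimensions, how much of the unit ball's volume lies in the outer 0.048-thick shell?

V(inner)/V(outer) = ((1-0.048)/1)^822 ≈ 2.752e-18, so the shell fraction is 1 - 2.752e-18.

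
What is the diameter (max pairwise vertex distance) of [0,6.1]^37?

||(6.1,6.1,...,6.1)|| = √(37)·6.1 ≈ 37.1049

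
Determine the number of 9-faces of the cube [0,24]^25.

Choose 9 of 25 axes to span the face (C(25,9) = 2042975 ways), then fix each of the remaining 16 coordinates at one of its two extreme values (2^16 = 65536 ways): 2042975·65536 = 133888409600.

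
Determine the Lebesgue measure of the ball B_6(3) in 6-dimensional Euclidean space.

V = 243·π^3/2 ≈ 3767.26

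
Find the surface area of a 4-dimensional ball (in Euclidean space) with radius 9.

S_4(9) = 2·π^(4/2)·(9)^3 / Γ(4/2) = 1458·π^2 ≈ 14389.9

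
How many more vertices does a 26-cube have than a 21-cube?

The 26-cube has 2^26 = 67108864 vertices. The 21-cube has 2^21 = 2097152 vertices. Difference: 67108864 - 2097152 = 65011712.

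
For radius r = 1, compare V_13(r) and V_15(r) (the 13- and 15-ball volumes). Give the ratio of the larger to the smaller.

V_13(1) ≈ 0.910629, V_15(1) ≈ 0.381443. The 13-ball is larger by a factor of 2.387.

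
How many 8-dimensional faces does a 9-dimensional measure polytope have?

Number of 8-faces = C(9,8) · 2^(9-8) = 9 · 2 = 18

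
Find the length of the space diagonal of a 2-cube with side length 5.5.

||(5.5,5.5,...,5.5)|| = √(2)·5.5 ≈ 7.77817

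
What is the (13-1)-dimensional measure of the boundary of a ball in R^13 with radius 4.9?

S_13(4.9) = 2·π^(13/2)·(4.9)^12 / Γ(13/2) ≈ 2.26797e+09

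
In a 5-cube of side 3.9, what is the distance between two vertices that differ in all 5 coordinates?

||(3.9,3.9,...,3.9)|| = √(5)·3.9 ≈ 8.72067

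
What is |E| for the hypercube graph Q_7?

An n-cube has n·2^(n-1) edges. With n = 7: 7·64 = 448.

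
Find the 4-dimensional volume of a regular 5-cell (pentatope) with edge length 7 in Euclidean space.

Volume = 7^4 · √(5/2^4) / 4! ≈ 55.925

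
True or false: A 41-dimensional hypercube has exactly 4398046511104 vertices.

False. The 41-cube has 2^41 = 2199023255552 vertices.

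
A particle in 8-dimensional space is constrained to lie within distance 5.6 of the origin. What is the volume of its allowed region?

The n-ball volume is π^(n/2)·r^n/Γ(n/2+1). With n=8, r=5.6: V ≈ 3.92548e+06.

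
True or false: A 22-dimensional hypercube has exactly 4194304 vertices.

True. The 22-cube has 2^22 = 4194304 vertices.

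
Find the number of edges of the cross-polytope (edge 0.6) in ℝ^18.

f_1(18-orthoplex) = 2^2 · (18 choose 2) = 612.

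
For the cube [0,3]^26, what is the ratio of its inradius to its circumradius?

For an n-cube of any side s, the inradius is s/2 and the circumradius is s√n/2, so the ratio is 1/√26 ≈ 0.196116.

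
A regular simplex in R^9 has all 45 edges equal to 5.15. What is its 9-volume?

V_9 = √(10) · 5.15^9 / (9! · 2^(9/2)) ≈ 0.981447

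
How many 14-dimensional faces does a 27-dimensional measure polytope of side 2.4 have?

Number of 14-faces = C(27,14) · 2^(27-14) = 20058300 · 8192 = 164317593600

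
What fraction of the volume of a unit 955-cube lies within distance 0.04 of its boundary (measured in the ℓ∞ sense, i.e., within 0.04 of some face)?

Shell fraction = 1 - (1-0.08)^955 ≈ 1 - 2.614e-35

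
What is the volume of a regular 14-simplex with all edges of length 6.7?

Volume = 6.7^14 · √(15/2^14) / 14! ≈ 0.12749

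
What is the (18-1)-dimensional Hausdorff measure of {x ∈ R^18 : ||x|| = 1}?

S = n·V_n(r)/r = 18·V_18(1)/1 (volume-to-surface relation), giving π^9/20160 ≈ 1.47863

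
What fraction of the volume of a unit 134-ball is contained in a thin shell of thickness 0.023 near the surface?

Shell fraction = 1 - (1-0.023)^134 ≈ 0.955754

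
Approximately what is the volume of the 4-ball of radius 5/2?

V_4(5/2) = π^(4/2) · (5/2)^4 / Γ(4/2 + 1) = 625·π^2/32 ≈ 192.766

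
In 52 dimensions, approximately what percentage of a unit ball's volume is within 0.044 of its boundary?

1 - (1-0.044)^52 ≈ 0.903659 ≈ 90.37%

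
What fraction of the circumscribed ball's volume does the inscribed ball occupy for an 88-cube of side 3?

Volume scales as r^n, and r_in/r_out = 1/√88, giving (1/√88)^88 ≈ 2.7718e-86.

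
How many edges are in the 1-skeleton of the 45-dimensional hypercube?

Number of 1-faces = C(45,1)·2^(45-1) = 45·17592186044416 = 791648371998720.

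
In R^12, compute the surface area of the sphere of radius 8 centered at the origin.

The surface area of an n-ball is 2π^(n/2) r^(n-1) / Γ(n/2). For n=12, r=8: 2147483648·π^6/15 ≈ 1.37638e+11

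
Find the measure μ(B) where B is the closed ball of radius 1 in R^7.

V_7(1) = π^(7/2) · (1)^7 / Γ(7/2 + 1) = 16·π^3/105 ≈ 4.72477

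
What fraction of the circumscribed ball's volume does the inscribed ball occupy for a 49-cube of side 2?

Volume scales as r^n, and r_in/r_out = 1/√49, giving (1/√49)^49 ≈ 3.89221e-42.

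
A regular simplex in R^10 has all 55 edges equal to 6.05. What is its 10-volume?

For a regular n-simplex with edge a, V = (a^n / n!)·√((n+1)/2^n). With a=6.05, n=10: V ≈ 1.87645.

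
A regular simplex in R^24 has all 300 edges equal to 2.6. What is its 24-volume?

For a regular n-simplex with edge a, V = (a^n / n!)·√((n+1)/2^n). With a=2.6, n=24: V ≈ 1.7917e-17.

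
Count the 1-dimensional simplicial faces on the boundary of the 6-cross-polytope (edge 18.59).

Each 1-face is the convex hull of 2 vertices, one chosen as ±e_i from each of 2 distinct axes: 2^2·C(6,2) = 60.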